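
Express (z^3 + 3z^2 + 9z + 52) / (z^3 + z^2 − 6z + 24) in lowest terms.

(z^2 − z + 13)/(z^2 − 3z + 6)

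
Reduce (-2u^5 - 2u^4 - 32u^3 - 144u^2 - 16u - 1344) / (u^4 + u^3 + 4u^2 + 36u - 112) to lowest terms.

(-2u^2 + 4u - 24)/(u - 2)

By polynomial division,
  -2u^5 - 2u^4 - 32u^3 - 144u^2 - 16u - 1344 = (-2u)(u^4 + u^3 + 4u^2 + 36u - 112) + (-24u^3 - 72u^2 - 240u - 1344)
  u^4 + u^3 + 4u^2 + 36u - 112 = (-(1/24)u + 1/12)(-24u^3 - 72u^2 - 240u - 1344) + (0)
Last nonzero remainder: -24u^3 - 72u^2 - 240u - 1344. Dividing through by -24 gives the monic gcd u^3 + 3u^2 + 10u + 56.
Cancel u^3 + 3u^2 + 10u + 56 from numerator and denominator to get the reduced form.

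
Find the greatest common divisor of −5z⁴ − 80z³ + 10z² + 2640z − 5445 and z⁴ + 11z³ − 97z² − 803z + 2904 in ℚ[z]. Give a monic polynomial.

z³ + 19z² + 55z − 363

Apply the Euclidean algorithm:
  −5z⁴ − 80z³ + 10z² + 2640z − 5445 = (−5)(z⁴ + 11z³ − 97z² − 803z + 2904) + (−25z³ − 475z² − 1375z + 9075)
  z⁴ + 11z³ − 97z² − 803z + 2904 = (−(1/25)z + 8/25)(−25z³ − 475z² − 1375z + 9075) + (0)
Last nonzero remainder: −25z³ − 475z² − 1375z + 9075. Dividing through by −25 gives the monic gcd z³ + 19z² + 55z − 363.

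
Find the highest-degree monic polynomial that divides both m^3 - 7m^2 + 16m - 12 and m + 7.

Apply the Euclidean algorithm:
  m^3 - 7m^2 + 16m - 12 = (m^2 - 14m + 114)(m + 7) + (-810)
  m + 7 = (-(1/810)m - 7/810)(-810) + (0)
The last nonzero remainder is the constant -810, so the polynomials are coprime and gcd = 1.

1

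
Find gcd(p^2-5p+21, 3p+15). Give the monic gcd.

Apply the Euclidean algorithm:
  p^2-5p+21 = ((1/3)p-10/3)(3p+15) + (71)
  3p+15 = ((3/71)p+15/71)(71) + (0)
The last nonzero remainder is the constant 71, so the polynomials are coprime and gcd = 1.

1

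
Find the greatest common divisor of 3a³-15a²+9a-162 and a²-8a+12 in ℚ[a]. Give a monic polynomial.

Euclidean algorithm in ℚ[a]:
  3a³-15a²+9a-162 = (3a+9)(a²-8a+12) + (45a-270)
  a²-8a+12 = ((1/45)a-2/45)(45a-270) + (0)
Last nonzero remainder: 45a-270. Dividing through by 45 gives the monic gcd a-6.

a-6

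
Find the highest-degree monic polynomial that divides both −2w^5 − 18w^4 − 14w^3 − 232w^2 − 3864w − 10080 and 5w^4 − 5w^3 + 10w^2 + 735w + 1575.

By polynomial division,
  −2w^5 − 18w^4 − 14w^3 − 232w^2 − 3864w − 10080 = (−(2/5)w − 4)(5w^4 − 5w^3 + 10w^2 + 735w + 1575) + (−30w^3 + 102w^2 − 294w − 3780)
  5w^4 − 5w^3 + 10w^2 + 735w + 1575 = (−(1/6)w − 2/5)(−30w^3 + 102w^2 − 294w − 3780) + ((9/5)w^2 − (63/5)w + 63)
  −30w^3 + 102w^2 − 294w − 3780 = (−(50/3)w − 60)((9/5)w^2 − (63/5)w + 63) + (0)
Last nonzero remainder: (9/5)w^2 − (63/5)w + 63. Dividing through by 9/5 gives the monic gcd w^2 − 7w + 35.

w^2 − 7w + 35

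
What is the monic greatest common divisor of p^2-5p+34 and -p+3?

1

By polynomial division,
  p^2-5p+34 = (-p+2)(-p+3) + (28)
  -p+3 = (-(1/28)p+3/28)(28) + (0)
The last nonzero remainder is the constant 28, so the polynomials are coprime and gcd = 1.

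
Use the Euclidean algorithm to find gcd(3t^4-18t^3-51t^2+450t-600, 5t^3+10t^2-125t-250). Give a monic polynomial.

t^2-25

Apply the Euclidean algorithm:
  3t^4-18t^3-51t^2+450t-600 = ((3/5)t-24/5)(5t^3+10t^2-125t-250) + (72t^2-1800)
  5t^3+10t^2-125t-250 = ((5/72)t+5/36)(72t^2-1800) + (0)
Last nonzero remainder: 72t^2-1800. Dividing through by 72 gives the monic gcd t^2-25.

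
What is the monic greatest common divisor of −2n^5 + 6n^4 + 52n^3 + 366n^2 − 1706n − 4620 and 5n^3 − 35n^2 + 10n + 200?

n^2 − 3n − 10

Euclidean algorithm in ℚ[n]:
  −2n^5 + 6n^4 + 52n^3 + 366n^2 − 1706n − 4620 = (−(2/5)n^2 − (8/5)n)(5n^3 − 35n^2 + 10n + 200) + (462n^2 − 1386n − 4620)
  5n^3 − 35n^2 + 10n + 200 = ((5/462)n − 10/231)(462n^2 − 1386n − 4620) + (0)
Last nonzero remainder: 462n^2 − 1386n − 4620. Dividing through by 462 gives the monic gcd n^2 − 3n − 10.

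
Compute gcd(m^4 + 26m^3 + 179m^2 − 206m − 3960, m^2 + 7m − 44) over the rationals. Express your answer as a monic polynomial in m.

m^2 + 7m − 44

Repeated division with remainder:
  m^4 + 26m^3 + 179m^2 − 206m − 3960 = (m^2 + 19m + 90)(m^2 + 7m − 44) + (0)
The last nonzero remainder m^2 + 7m − 44 is already monic.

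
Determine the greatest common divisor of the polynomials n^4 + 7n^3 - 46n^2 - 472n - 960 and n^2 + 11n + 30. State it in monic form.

n^2 + 11n + 30

Repeated division with remainder:
  n^4 + 7n^3 - 46n^2 - 472n - 960 = (n^2 - 4n - 32)(n^2 + 11n + 30) + (0)
The last nonzero remainder n^2 + 11n + 30 is already monic.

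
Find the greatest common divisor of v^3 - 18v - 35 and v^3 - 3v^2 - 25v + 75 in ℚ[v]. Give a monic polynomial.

v - 5

Repeated division with remainder:
  v^3 - 18v - 35 = (v^3 - 3v^2 - 25v + 75) + (3v^2 + 7v - 110)
  v^3 - 3v^2 - 25v + 75 = ((1/3)v - 16/9)(3v^2 + 7v - 110) + ((217/9)v - 1085/9)
  3v^2 + 7v - 110 = ((27/217)v + 198/217)((217/9)v - 1085/9) + (0)
Last nonzero remainder: (217/9)v - 1085/9. Dividing through by 217/9 gives the monic gcd v - 5.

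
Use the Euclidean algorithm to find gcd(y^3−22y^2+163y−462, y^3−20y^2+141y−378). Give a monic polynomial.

By polynomial division,
  y^3−22y^2+163y−462 = (y^3−20y^2+141y−378) + (−2y^2+22y−84)
  y^3−20y^2+141y−378 = (−(1/2)y+9/2)(−2y^2+22y−84) + (0)
Last nonzero remainder: −2y^2+22y−84. Dividing through by −2 gives the monic gcd y^2−11y+42.

y^2−11y+42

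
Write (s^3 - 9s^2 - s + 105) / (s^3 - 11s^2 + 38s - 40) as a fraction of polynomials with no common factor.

Apply the Euclidean algorithm:
  s^3 - 9s^2 - s + 105 = (s^3 - 11s^2 + 38s - 40) + (2s^2 - 39s + 145)
  s^3 - 11s^2 + 38s - 40 = ((1/2)s + 17/4)(2s^2 - 39s + 145) + ((525/4)s - 2625/4)
  2s^2 - 39s + 145 = ((8/525)s - 116/525)((525/4)s - 2625/4) + (0)
Last nonzero remainder: (525/4)s - 2625/4. Dividing through by 525/4 gives the monic gcd s - 5.
Cancel s - 5 from numerator and denominator to get the reduced form.

(s^2 - 4s - 21)/(s^2 - 6s + 8)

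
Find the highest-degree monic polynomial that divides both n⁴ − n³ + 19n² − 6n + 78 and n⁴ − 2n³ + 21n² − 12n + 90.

n² + 6

Euclidean algorithm in ℚ[n]:
  n⁴ − n³ + 19n² − 6n + 78 = (n⁴ − 2n³ + 21n² − 12n + 90) + (n³ − 2n² + 6n − 12)
  n⁴ − 2n³ + 21n² − 12n + 90 = (n)(n³ − 2n² + 6n − 12) + (15n² + 90)
  n³ − 2n² + 6n − 12 = ((1/15)n − 2/15)(15n² + 90) + (0)
Last nonzero remainder: 15n² + 90. Dividing through by 15 gives the monic gcd n² + 6.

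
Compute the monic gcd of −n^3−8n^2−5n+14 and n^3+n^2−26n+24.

Euclidean algorithm in ℚ[n]:
  −n^3−8n^2−5n+14 = (−1)(n^3+n^2−26n+24) + (−7n^2−31n+38)
  n^3+n^2−26n+24 = (−(1/7)n+24/49)(−7n^2−31n+38) + (−(264/49)n+264/49)
  −7n^2−31n+38 = ((343/264)n+931/132)(−(264/49)n+264/49) + (0)
Last nonzero remainder: −(264/49)n+264/49. Dividing through by −264/49 gives the monic gcd n−1.

n−1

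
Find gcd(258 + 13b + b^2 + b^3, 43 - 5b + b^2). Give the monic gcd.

43 - 5b + b^2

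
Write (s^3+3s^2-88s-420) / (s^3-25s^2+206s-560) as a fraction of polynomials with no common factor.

(s^2+13s+42)/(s^2-15s+56)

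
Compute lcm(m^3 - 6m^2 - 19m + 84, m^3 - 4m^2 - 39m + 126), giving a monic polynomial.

m^4 - 55m^2 - 30m + 504

Repeated division with remainder:
  m^3 - 6m^2 - 19m + 84 = (m^3 - 4m^2 - 39m + 126) + (-2m^2 + 20m - 42)
  m^3 - 4m^2 - 39m + 126 = (-(1/2)m - 3)(-2m^2 + 20m - 42) + (0)
Last nonzero remainder: -2m^2 + 20m - 42. Dividing through by -2 gives the monic gcd m^2 - 10m + 21.
Then lcm(f, g) = f·g / gcd(f, g); expanding and making the result monic gives the answer.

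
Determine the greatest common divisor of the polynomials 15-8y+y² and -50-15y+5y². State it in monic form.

Euclidean algorithm in ℚ[y]:
  y²-8y+15 = (1/5)(5y²-15y-50) + (-5y+25)
  5y²-15y-50 = (-y-2)(-5y+25) + (0)
Last nonzero remainder: -5y+25. Dividing through by -5 gives the monic gcd y-5.

-5+y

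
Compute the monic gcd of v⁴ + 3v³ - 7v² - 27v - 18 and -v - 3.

v + 3

By polynomial division,
  v⁴ + 3v³ - 7v² - 27v - 18 = (-v³ + 7v + 6)(-v - 3) + (0)
Last nonzero remainder: -v - 3. Dividing through by -1 gives the monic gcd v + 3.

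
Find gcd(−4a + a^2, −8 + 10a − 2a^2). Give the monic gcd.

Euclidean algorithm in ℚ[a]:
  a^2 − 4a = (−1/2)(−2a^2 + 10a − 8) + (a − 4)
  −2a^2 + 10a − 8 = (−2a + 2)(a − 4) + (0)
The last nonzero remainder a − 4 is already monic.

−4 + a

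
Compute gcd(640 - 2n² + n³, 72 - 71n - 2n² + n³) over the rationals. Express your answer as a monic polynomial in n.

8 + n

Apply the Euclidean algorithm:
  n³ - 2n² + 640 = (n³ - 2n² - 71n + 72) + (71n + 568)
  n³ - 2n² - 71n + 72 = ((1/71)n² - (10/71)n + 9/71)(71n + 568) + (0)
Last nonzero remainder: 71n + 568. Dividing through by 71 gives the monic gcd n + 8.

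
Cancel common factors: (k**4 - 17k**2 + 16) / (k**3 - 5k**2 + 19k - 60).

(k**3 + 4k**2 - k - 4)/(k**2 - k + 15)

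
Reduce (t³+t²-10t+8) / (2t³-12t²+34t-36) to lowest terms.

By polynomial division,
  t³+t²-10t+8 = (1/2)(2t³-12t²+34t-36) + (7t²-27t+26)
  2t³-12t²+34t-36 = ((2/7)t-30/49)(7t²-27t+26) + ((492/49)t-984/49)
  7t²-27t+26 = ((343/492)t-637/492)((492/49)t-984/49) + (0)
Last nonzero remainder: (492/49)t-984/49. Dividing through by 492/49 gives the monic gcd t-2.
Cancel t-2 from numerator and denominator to get the reduced form.

(t²+3t-4)/(2t²-8t+18)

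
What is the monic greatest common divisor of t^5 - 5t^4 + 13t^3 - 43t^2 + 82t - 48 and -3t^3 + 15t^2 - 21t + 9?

Euclidean algorithm in ℚ[t]:
  t^5 - 5t^4 + 13t^3 - 43t^2 + 82t - 48 = (-(1/3)t^2 - 2)(-3t^3 + 15t^2 - 21t + 9) + (-10t^2 + 40t - 30)
  -3t^3 + 15t^2 - 21t + 9 = ((3/10)t - 3/10)(-10t^2 + 40t - 30) + (0)
Last nonzero remainder: -10t^2 + 40t - 30. Dividing through by -10 gives the monic gcd t^2 - 4t + 3.

t^2 - 4t + 3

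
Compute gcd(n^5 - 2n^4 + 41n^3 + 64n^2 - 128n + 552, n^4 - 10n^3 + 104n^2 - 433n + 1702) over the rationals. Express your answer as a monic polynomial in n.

Repeated division with remainder:
  n^5 - 2n^4 + 41n^3 + 64n^2 - 128n + 552 = (n + 8)(n^4 - 10n^3 + 104n^2 - 433n + 1702) + (17n^3 - 335n^2 + 1634n - 13064)
  n^4 - 10n^3 + 104n^2 - 433n + 1702 = ((1/17)n + 165/289)(17n^3 - 335n^2 + 1634n - 13064) + ((57553/289)n^2 - (172659/289)n + 2647438/289)
  17n^3 - 335n^2 + 1634n - 13064 = ((4913/57553)n - 82076/57553)((57553/289)n^2 - (172659/289)n + 2647438/289) + (0)
Last nonzero remainder: (57553/289)n^2 - (172659/289)n + 2647438/289. Dividing through by 57553/289 gives the monic gcd n^2 - 3n + 46.

n^2 - 3n + 46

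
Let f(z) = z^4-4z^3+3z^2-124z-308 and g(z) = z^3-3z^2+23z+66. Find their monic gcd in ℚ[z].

z+2

Euclidean algorithm in ℚ[z]:
  z^4-4z^3+3z^2-124z-308 = (z-1)(z^3-3z^2+23z+66) + (-23z^2-167z-242)
  z^3-3z^2+23z+66 = (-(1/23)z+236/529)(-23z^2-167z-242) + ((46013/529)z+92026/529)
  -23z^2-167z-242 = (-(12167/46013)z-5819/4183)((46013/529)z+92026/529) + (0)
Last nonzero remainder: (46013/529)z+92026/529. Dividing through by 46013/529 gives the monic gcd z+2.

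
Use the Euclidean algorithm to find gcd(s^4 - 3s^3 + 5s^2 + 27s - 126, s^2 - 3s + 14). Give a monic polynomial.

s^2 - 3s + 14

Repeated division with remainder:
  s^4 - 3s^3 + 5s^2 + 27s - 126 = (s^2 - 9)(s^2 - 3s + 14) + (0)
The last nonzero remainder s^2 - 3s + 14 is already monic.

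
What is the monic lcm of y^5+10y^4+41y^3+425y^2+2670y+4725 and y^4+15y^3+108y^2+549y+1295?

y^7+13y^6+108y^5+918y^4+5462y^3+28460y^2+112965y+174825

Repeated division with remainder:
  y^5+10y^4+41y^3+425y^2+2670y+4725 = (y-5)(y^4+15y^3+108y^2+549y+1295) + (8y^3+416y^2+4120y+11200)
  y^4+15y^3+108y^2+549y+1295 = ((1/8)y-37/8)(8y^3+416y^2+4120y+11200) + (1517y^2+18204y+53095)
  8y^3+416y^2+4120y+11200 = ((8/1517)y+320/1517)(1517y^2+18204y+53095) + (0)
Last nonzero remainder: 1517y^2+18204y+53095. Dividing through by 1517 gives the monic gcd y^2+12y+35.
Then lcm(f, g) = f·g / gcd(f, g); expanding and making the result monic gives the answer.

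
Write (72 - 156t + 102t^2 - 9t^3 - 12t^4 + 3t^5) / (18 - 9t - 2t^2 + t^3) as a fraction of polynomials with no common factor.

By polynomial division,
  3t^5 - 12t^4 - 9t^3 + 102t^2 - 156t + 72 = (3t^2 - 6t + 6)(t^3 - 2t^2 - 9t + 18) + (6t^2 + 6t - 36)
  t^3 - 2t^2 - 9t + 18 = ((1/6)t - 1/2)(6t^2 + 6t - 36) + (0)
Last nonzero remainder: 6t^2 + 6t - 36. Dividing through by 6 gives the monic gcd t^2 + t - 6.
Cancel t^2 + t - 6 from numerator and denominator to get the reduced form.

(-12 + 24t - 15t^2 + 3t^3)/(-3 + t)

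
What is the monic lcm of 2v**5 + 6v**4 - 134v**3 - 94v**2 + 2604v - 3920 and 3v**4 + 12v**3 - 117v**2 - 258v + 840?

Apply the Euclidean algorithm:
  2v**5 + 6v**4 - 134v**3 - 94v**2 + 2604v - 3920 = ((2/3)v - 2/3)(3v**4 + 12v**3 - 117v**2 - 258v + 840) + (-48v**3 + 1872v - 3360)
  3v**4 + 12v**3 - 117v**2 - 258v + 840 = (-(1/16)v - 1/4)(-48v**3 + 1872v - 3360) + (0)
Last nonzero remainder: -48v**3 + 1872v - 3360. Dividing through by -48 gives the monic gcd v**3 - 39v + 70.
Then lcm(f, g) = f·g / gcd(f, g); expanding and making the result monic gives the answer.

v**6 + 7v**5 - 55v**4 - 315v**3 + 1114v**2 + 3248v - 7840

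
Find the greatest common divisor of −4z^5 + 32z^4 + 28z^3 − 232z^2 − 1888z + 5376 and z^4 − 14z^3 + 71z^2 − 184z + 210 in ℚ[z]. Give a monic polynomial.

Repeated division with remainder:
  −4z^5 + 32z^4 + 28z^3 − 232z^2 − 1888z + 5376 = (−4z − 24)(z^4 − 14z^3 + 71z^2 − 184z + 210) + (−24z^3 + 736z^2 − 5464z + 10416)
  z^4 − 14z^3 + 71z^2 − 184z + 210 = (−(1/24)z − 25/36)(−24z^3 + 736z^2 − 5464z + 10416) + ((3190/9)z^2 − (31900/9)z + 22330/3)
  −24z^3 + 736z^2 − 5464z + 10416 = (−(108/1595)z + 2232/1595)((3190/9)z^2 − (31900/9)z + 22330/3) + (0)
Last nonzero remainder: (3190/9)z^2 − (31900/9)z + 22330/3. Dividing through by 3190/9 gives the monic gcd z^2 − 10z + 21.

z^2 − 10z + 21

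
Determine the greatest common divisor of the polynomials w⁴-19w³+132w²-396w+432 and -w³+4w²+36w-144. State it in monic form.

Euclidean algorithm in ℚ[w]:
  w⁴-19w³+132w²-396w+432 = (-w+15)(-w³+4w²+36w-144) + (108w²-1080w+2592)
  -w³+4w²+36w-144 = (-(1/108)w-1/18)(108w²-1080w+2592) + (0)
Last nonzero remainder: 108w²-1080w+2592. Dividing through by 108 gives the monic gcd w²-10w+24.

w²-10w+24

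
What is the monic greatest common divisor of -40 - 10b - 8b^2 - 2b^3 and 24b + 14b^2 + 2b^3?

4 + b

Apply the Euclidean algorithm:
  -2b^3 - 8b^2 - 10b - 40 = (-1)(2b^3 + 14b^2 + 24b) + (6b^2 + 14b - 40)
  2b^3 + 14b^2 + 24b = ((1/3)b + 14/9)(6b^2 + 14b - 40) + ((140/9)b + 560/9)
  6b^2 + 14b - 40 = ((27/70)b - 9/14)((140/9)b + 560/9) + (0)
Last nonzero remainder: (140/9)b + 560/9. Dividing through by 140/9 gives the monic gcd b + 4.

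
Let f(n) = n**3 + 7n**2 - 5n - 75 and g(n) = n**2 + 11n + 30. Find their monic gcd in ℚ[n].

Apply the Euclidean algorithm:
  n**3 + 7n**2 - 5n - 75 = (n - 4)(n**2 + 11n + 30) + (9n + 45)
  n**2 + 11n + 30 = ((1/9)n + 2/3)(9n + 45) + (0)
Last nonzero remainder: 9n + 45. Dividing through by 9 gives the monic gcd n + 5.

n + 5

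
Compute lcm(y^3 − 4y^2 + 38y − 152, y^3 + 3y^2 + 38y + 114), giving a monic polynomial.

y^4 − y^3 + 26y^2 − 38y − 456

Repeated division with remainder:
  y^3 − 4y^2 + 38y − 152 = (y^3 + 3y^2 + 38y + 114) + (−7y^2 − 266)
  y^3 + 3y^2 + 38y + 114 = (−(1/7)y − 3/7)(−7y^2 − 266) + (0)
Last nonzero remainder: −7y^2 − 266. Dividing through by −7 gives the monic gcd y^2 + 38.
Then lcm(f, g) = f·g / gcd(f, g); expanding and making the result monic gives the answer.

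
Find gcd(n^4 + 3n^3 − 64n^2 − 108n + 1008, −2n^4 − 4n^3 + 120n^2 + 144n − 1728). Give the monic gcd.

n^3 − 4n^2 − 36n + 144

Euclidean algorithm in ℚ[n]:
  n^4 + 3n^3 − 64n^2 − 108n + 1008 = (−1/2)(−2n^4 − 4n^3 + 120n^2 + 144n − 1728) + (n^3 − 4n^2 − 36n + 144)
  −2n^4 − 4n^3 + 120n^2 + 144n − 1728 = (−2n − 12)(n^3 − 4n^2 − 36n + 144) + (0)
The last nonzero remainder n^3 − 4n^2 − 36n + 144 is already monic.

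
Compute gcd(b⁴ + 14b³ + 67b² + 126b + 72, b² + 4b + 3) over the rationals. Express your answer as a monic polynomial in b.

By polynomial division,
  b⁴ + 14b³ + 67b² + 126b + 72 = (b² + 10b + 24)(b² + 4b + 3) + (0)
The last nonzero remainder b² + 4b + 3 is already monic.

b² + 4b + 3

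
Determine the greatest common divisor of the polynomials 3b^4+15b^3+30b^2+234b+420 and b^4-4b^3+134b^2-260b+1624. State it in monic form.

Euclidean algorithm in ℚ[b]:
  3b^4+15b^3+30b^2+234b+420 = (3)(b^4-4b^3+134b^2-260b+1624) + (27b^3-372b^2+1014b-4452)
  b^4-4b^3+134b^2-260b+1624 = ((1/27)b+88/243)(27b^3-372b^2+1014b-4452) + ((18724/81)b^2-(37448/81)b+262136/81)
  27b^3-372b^2+1014b-4452 = ((2187/18724)b-12879/9362)((18724/81)b^2-(37448/81)b+262136/81) + (0)
Last nonzero remainder: (18724/81)b^2-(37448/81)b+262136/81. Dividing through by 18724/81 gives the monic gcd b^2-2b+14.

b^2-2b+14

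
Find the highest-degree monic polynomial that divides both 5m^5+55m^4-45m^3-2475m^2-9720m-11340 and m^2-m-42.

m^2-m-42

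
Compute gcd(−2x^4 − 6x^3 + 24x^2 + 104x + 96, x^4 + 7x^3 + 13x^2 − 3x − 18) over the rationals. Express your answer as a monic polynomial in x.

x^2 + 5x + 6

Apply the Euclidean algorithm:
  −2x^4 − 6x^3 + 24x^2 + 104x + 96 = (−2)(x^4 + 7x^3 + 13x^2 − 3x − 18) + (8x^3 + 50x^2 + 98x + 60)
  x^4 + 7x^3 + 13x^2 − 3x − 18 = ((1/8)x + 3/32)(8x^3 + 50x^2 + 98x + 60) + (−(63/16)x^2 − (315/16)x − 189/8)
  8x^3 + 50x^2 + 98x + 60 = (−(128/63)x − 160/63)(−(63/16)x^2 − (315/16)x − 189/8) + (0)
Last nonzero remainder: −(63/16)x^2 − (315/16)x − 189/8. Dividing through by −63/16 gives the monic gcd x^2 + 5x + 6.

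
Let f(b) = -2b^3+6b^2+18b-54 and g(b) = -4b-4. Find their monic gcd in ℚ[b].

1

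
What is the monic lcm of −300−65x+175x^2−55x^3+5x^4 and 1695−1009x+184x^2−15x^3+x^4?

Repeated division with remainder:
  5x^4−55x^3+175x^2−65x−300 = (5)(x^4−15x^3+184x^2−1009x+1695) + (20x^3−745x^2+4980x−8775)
  x^4−15x^3+184x^2−1009x+1695 = ((1/20)x+89/80)(20x^3−745x^2+4980x−8775) + ((12221/16)x^2−(12221/2)x+183315/16)
  20x^3−745x^2+4980x−8775 = ((320/12221)x−9360/12221)((12221/16)x^2−(12221/2)x+183315/16) + (0)
Last nonzero remainder: (12221/16)x^2−(12221/2)x+183315/16. Dividing through by 12221/16 gives the monic gcd x^2−8x+15.
Then lcm(f, g) = f·g / gcd(f, g); expanding and making the result monic gives the answer.

−6780−1049x+3986x^2−1501x^3+225x^4−18x^5+x^6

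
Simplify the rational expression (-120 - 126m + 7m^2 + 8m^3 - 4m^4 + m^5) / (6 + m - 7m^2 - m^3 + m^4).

Repeated division with remainder:
  m^5 - 4m^4 + 8m^3 + 7m^2 - 126m - 120 = (m - 3)(m^4 - m^3 - 7m^2 + m + 6) + (12m^3 - 15m^2 - 129m - 102)
  m^4 - m^3 - 7m^2 + m + 6 = ((1/12)m + 1/48)(12m^3 - 15m^2 - 129m - 102) + ((65/16)m^2 + (195/16)m + 65/8)
  12m^3 - 15m^2 - 129m - 102 = ((192/65)m - 816/65)((65/16)m^2 + (195/16)m + 65/8) + (0)
Last nonzero remainder: (65/16)m^2 + (195/16)m + 65/8. Dividing through by 65/16 gives the monic gcd m^2 + 3m + 2.
Cancel m^2 + 3m + 2 from numerator and denominator to get the reduced form.

(-60 + 27m - 7m^2 + m^3)/(3 - 4m + m^2)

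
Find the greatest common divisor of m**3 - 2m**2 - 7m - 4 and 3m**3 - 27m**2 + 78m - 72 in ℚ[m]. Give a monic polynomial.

m - 4

By polynomial division,
  m**3 - 2m**2 - 7m - 4 = (1/3)(3m**3 - 27m**2 + 78m - 72) + (7m**2 - 33m + 20)
  3m**3 - 27m**2 + 78m - 72 = ((3/7)m - 90/49)(7m**2 - 33m + 20) + ((432/49)m - 1728/49)
  7m**2 - 33m + 20 = ((343/432)m - 245/432)((432/49)m - 1728/49) + (0)
Last nonzero remainder: (432/49)m - 1728/49. Dividing through by 432/49 gives the monic gcd m - 4.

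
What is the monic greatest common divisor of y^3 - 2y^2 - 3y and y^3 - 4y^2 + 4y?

y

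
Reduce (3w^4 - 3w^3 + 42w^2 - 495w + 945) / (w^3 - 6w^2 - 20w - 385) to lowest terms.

(3w^2 - 18w + 27)/(w - 11)

By polynomial division,
  3w^4 - 3w^3 + 42w^2 - 495w + 945 = (3w + 15)(w^3 - 6w^2 - 20w - 385) + (192w^2 + 960w + 6720)
  w^3 - 6w^2 - 20w - 385 = ((1/192)w - 11/192)(192w^2 + 960w + 6720) + (0)
Last nonzero remainder: 192w^2 + 960w + 6720. Dividing through by 192 gives the monic gcd w^2 + 5w + 35.
Cancel w^2 + 5w + 35 from numerator and denominator to get the reduced form.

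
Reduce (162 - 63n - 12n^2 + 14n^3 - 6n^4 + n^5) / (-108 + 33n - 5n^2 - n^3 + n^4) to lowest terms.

Repeated division with remainder:
  n^5 - 6n^4 + 14n^3 - 12n^2 - 63n + 162 = (n - 5)(n^4 - n^3 - 5n^2 + 33n - 108) + (14n^3 - 70n^2 + 210n - 378)
  n^4 - n^3 - 5n^2 + 33n - 108 = ((1/14)n + 2/7)(14n^3 - 70n^2 + 210n - 378) + (0)
Last nonzero remainder: 14n^3 - 70n^2 + 210n - 378. Dividing through by 14 gives the monic gcd n^3 - 5n^2 + 15n - 27.
Cancel n^3 - 5n^2 + 15n - 27 from numerator and denominator to get the reduced form.

(-6 - n + n^2)/(4 + n)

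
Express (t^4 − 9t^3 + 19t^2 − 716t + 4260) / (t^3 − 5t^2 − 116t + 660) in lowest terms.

(t^2 + 7t + 71)/(t + 11)

Euclidean algorithm in ℚ[t]:
  t^4 − 9t^3 + 19t^2 − 716t + 4260 = (t − 4)(t^3 − 5t^2 − 116t + 660) + (115t^2 − 1840t + 6900)
  t^3 − 5t^2 − 116t + 660 = ((1/115)t + 11/115)(115t^2 − 1840t + 6900) + (0)
Last nonzero remainder: 115t^2 − 1840t + 6900. Dividing through by 115 gives the monic gcd t^2 − 16t + 60.
Cancel t^2 − 16t + 60 from numerator and denominator to get the reduced form.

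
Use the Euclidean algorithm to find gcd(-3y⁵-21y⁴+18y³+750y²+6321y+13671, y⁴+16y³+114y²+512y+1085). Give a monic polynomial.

y³+11y²+59y+217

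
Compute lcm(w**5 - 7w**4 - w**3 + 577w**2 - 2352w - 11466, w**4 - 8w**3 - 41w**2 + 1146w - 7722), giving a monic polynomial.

w**7 - 5w**6 - 114w**5 + 1268w**4 - 1099w**3 - 73293w**2 + 209916w + 1135134

Repeated division with remainder:
  w**5 - 7w**4 - w**3 + 577w**2 - 2352w - 11466 = (w + 1)(w**4 - 8w**3 - 41w**2 + 1146w - 7722) + (48w**3 - 528w**2 + 4224w - 3744)
  w**4 - 8w**3 - 41w**2 + 1146w - 7722 = ((1/48)w + 1/16)(48w**3 - 528w**2 + 4224w - 3744) + (-96w**2 + 960w - 7488)
  48w**3 - 528w**2 + 4224w - 3744 = (-(1/2)w + 1/2)(-96w**2 + 960w - 7488) + (0)
Last nonzero remainder: -96w**2 + 960w - 7488. Dividing through by -96 gives the monic gcd w**2 - 10w + 78.
Then lcm(f, g) = f·g / gcd(f, g); expanding and making the result monic gives the answer.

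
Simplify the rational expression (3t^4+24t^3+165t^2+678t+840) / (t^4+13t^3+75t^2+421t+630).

By polynomial division,
  3t^4+24t^3+165t^2+678t+840 = (3)(t^4+13t^3+75t^2+421t+630) + (-15t^3-60t^2-585t-1050)
  t^4+13t^3+75t^2+421t+630 = (-(1/15)t-3/5)(-15t^3-60t^2-585t-1050) + (0)
Last nonzero remainder: -15t^3-60t^2-585t-1050. Dividing through by -15 gives the monic gcd t^3+4t^2+39t+70.
Cancel t^3+4t^2+39t+70 from numerator and denominator to get the reduced form.

(3t+12)/(t+9)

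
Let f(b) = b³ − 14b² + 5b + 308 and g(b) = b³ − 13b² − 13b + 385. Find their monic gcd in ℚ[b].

b² − 18b + 77

By polynomial division,
  b³ − 14b² + 5b + 308 = (b³ − 13b² − 13b + 385) + (−b² + 18b − 77)
  b³ − 13b² − 13b + 385 = (−b − 5)(−b² + 18b − 77) + (0)
Last nonzero remainder: −b² + 18b − 77. Dividing through by −1 gives the monic gcd b² − 18b + 77.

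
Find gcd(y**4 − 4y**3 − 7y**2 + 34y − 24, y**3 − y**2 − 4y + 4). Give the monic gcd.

y**2 − 3y + 2

Euclidean algorithm in ℚ[y]:
  y**4 − 4y**3 − 7y**2 + 34y − 24 = (y − 3)(y**3 − y**2 − 4y + 4) + (−6y**2 + 18y − 12)
  y**3 − y**2 − 4y + 4 = (−(1/6)y − 1/3)(−6y**2 + 18y − 12) + (0)
Last nonzero remainder: −6y**2 + 18y − 12. Dividing through by −6 gives the monic gcd y**2 − 3y + 2.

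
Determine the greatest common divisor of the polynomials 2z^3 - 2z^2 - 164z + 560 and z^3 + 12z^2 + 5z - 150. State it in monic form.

Apply the Euclidean algorithm:
  2z^3 - 2z^2 - 164z + 560 = (2)(z^3 + 12z^2 + 5z - 150) + (-26z^2 - 174z + 860)
  z^3 + 12z^2 + 5z - 150 = (-(1/26)z - 69/338)(-26z^2 - 174z + 860) + ((432/169)z + 4320/169)
  -26z^2 - 174z + 860 = (-(2197/216)z + 7267/216)((432/169)z + 4320/169) + (0)
Last nonzero remainder: (432/169)z + 4320/169. Dividing through by 432/169 gives the monic gcd z + 10.

z + 10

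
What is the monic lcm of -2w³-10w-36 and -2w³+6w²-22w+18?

w⁴-w³+5w²+13w-18

Repeated division with remainder:
  -2w³-10w-36 = (-2w³+6w²-22w+18) + (-6w²+12w-54)
  -2w³+6w²-22w+18 = ((1/3)w-1/3)(-6w²+12w-54) + (0)
Last nonzero remainder: -6w²+12w-54. Dividing through by -6 gives the monic gcd w²-2w+9.
Then lcm(f, g) = f·g / gcd(f, g); expanding and making the result monic gives the answer.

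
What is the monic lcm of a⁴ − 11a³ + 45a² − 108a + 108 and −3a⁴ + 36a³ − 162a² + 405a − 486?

Repeated division with remainder:
  a⁴ − 11a³ + 45a² − 108a + 108 = (−1/3)(−3a⁴ + 36a³ − 162a² + 405a − 486) + (a³ − 9a² + 27a − 54)
  −3a⁴ + 36a³ − 162a² + 405a − 486 = (−3a + 9)(a³ − 9a² + 27a − 54) + (0)
The last nonzero remainder a³ − 9a² + 27a − 54 is already monic.
Then lcm(f, g) = f·g / gcd(f, g); expanding and making the result monic gives the answer.

a⁵ − 14a⁴ + 78a³ − 243a² + 432a − 324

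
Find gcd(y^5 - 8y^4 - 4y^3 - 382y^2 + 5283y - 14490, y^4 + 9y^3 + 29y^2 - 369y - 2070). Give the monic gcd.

y^3 + 4y^2 + 9y - 414

Apply the Euclidean algorithm:
  y^5 - 8y^4 - 4y^3 - 382y^2 + 5283y - 14490 = (y - 17)(y^4 + 9y^3 + 29y^2 - 369y - 2070) + (120y^3 + 480y^2 + 1080y - 49680)
  y^4 + 9y^3 + 29y^2 - 369y - 2070 = ((1/120)y + 1/24)(120y^3 + 480y^2 + 1080y - 49680) + (0)
Last nonzero remainder: 120y^3 + 480y^2 + 1080y - 49680. Dividing through by 120 gives the monic gcd y^3 + 4y^2 + 9y - 414.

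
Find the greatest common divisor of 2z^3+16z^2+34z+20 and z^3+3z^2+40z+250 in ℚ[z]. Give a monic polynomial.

z+5

Apply the Euclidean algorithm:
  2z^3+16z^2+34z+20 = (2)(z^3+3z^2+40z+250) + (10z^2−46z−480)
  z^3+3z^2+40z+250 = ((1/10)z+19/25)(10z^2−46z−480) + ((3074/25)z+3074/5)
  10z^2−46z−480 = ((125/1537)z−1200/1537)((3074/25)z+3074/5) + (0)
Last nonzero remainder: (3074/25)z+3074/5. Dividing through by 3074/25 gives the monic gcd z+5.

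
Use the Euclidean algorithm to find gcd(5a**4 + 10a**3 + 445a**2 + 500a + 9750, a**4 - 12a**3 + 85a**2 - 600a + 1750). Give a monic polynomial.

Repeated division with remainder:
  5a**4 + 10a**3 + 445a**2 + 500a + 9750 = (5)(a**4 - 12a**3 + 85a**2 - 600a + 1750) + (70a**3 + 20a**2 + 3500a + 1000)
  a**4 - 12a**3 + 85a**2 - 600a + 1750 = ((1/70)a - 43/245)(70a**3 + 20a**2 + 3500a + 1000) + ((1887/49)a**2 + 94350/49)
  70a**3 + 20a**2 + 3500a + 1000 = ((3430/1887)a + 980/1887)((1887/49)a**2 + 94350/49) + (0)
Last nonzero remainder: (1887/49)a**2 + 94350/49. Dividing through by 1887/49 gives the monic gcd a**2 + 50.

a**2 + 50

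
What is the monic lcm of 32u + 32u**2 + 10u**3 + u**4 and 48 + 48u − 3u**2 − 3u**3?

By polynomial division,
  u**4 + 10u**3 + 32u**2 + 32u = (−(1/3)u − 3)(−3u**3 − 3u**2 + 48u + 48) + (39u**2 + 192u + 144)
  −3u**3 − 3u**2 + 48u + 48 = (−(1/13)u + 51/169)(39u**2 + 192u + 144) + ((192/169)u + 768/169)
  39u**2 + 192u + 144 = ((2197/64)u + 507/16)((192/169)u + 768/169) + (0)
Last nonzero remainder: (192/169)u + 768/169. Dividing through by 192/169 gives the monic gcd u + 4.
Then lcm(f, g) = f·g / gcd(f, g); expanding and making the result monic gives the answer.

−128u − 224u**2 − 104u**3 − 2u**4 + 7u**5 + u**6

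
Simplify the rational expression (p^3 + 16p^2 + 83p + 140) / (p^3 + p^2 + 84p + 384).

By polynomial division,
  p^3 + 16p^2 + 83p + 140 = (p^3 + p^2 + 84p + 384) + (15p^2 - p - 244)
  p^3 + p^2 + 84p + 384 = ((1/15)p + 16/225)(15p^2 - p - 244) + ((22576/225)p + 90304/225)
  15p^2 - p - 244 = ((3375/22576)p - 13725/22576)((22576/225)p + 90304/225) + (0)
Last nonzero remainder: (22576/225)p + 90304/225. Dividing through by 22576/225 gives the monic gcd p + 4.
Cancel p + 4 from numerator and denominator to get the reduced form.

(p^2 + 12p + 35)/(p^2 - 3p + 96)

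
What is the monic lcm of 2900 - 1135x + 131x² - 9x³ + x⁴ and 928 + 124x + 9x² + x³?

Apply the Euclidean algorithm:
  x⁴ - 9x³ + 131x² - 1135x + 2900 = (x - 18)(x³ + 9x² + 124x + 928) + (169x² + 169x + 19604)
  x³ + 9x² + 124x + 928 = ((1/169)x + 8/169)(169x² + 169x + 19604) + (0)
Last nonzero remainder: 169x² + 169x + 19604. Dividing through by 169 gives the monic gcd x² + x + 116.
Then lcm(f, g) = f·g / gcd(f, g); expanding and making the result monic gives the answer.

23200 - 6180x - 87x² + 59x³ - x⁴ + x⁵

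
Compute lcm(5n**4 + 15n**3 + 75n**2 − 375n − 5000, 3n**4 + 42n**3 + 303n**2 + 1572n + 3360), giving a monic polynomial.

n**6 + 14n**5 + 76n**4 + 174n**3 − 1405n**2 − 13100n − 28000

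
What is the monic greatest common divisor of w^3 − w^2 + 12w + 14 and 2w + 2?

By polynomial division,
  w^3 − w^2 + 12w + 14 = ((1/2)w^2 − w + 7)(2w + 2) + (0)
Last nonzero remainder: 2w + 2. Dividing through by 2 gives the monic gcd w + 1.

w + 1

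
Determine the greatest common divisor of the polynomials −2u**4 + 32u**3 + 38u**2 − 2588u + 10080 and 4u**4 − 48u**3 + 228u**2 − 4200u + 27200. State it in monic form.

Apply the Euclidean algorithm:
  −2u**4 + 32u**3 + 38u**2 − 2588u + 10080 = (−1/2)(4u**4 − 48u**3 + 228u**2 − 4200u + 27200) + (8u**3 + 152u**2 − 4688u + 23680)
  4u**4 − 48u**3 + 228u**2 − 4200u + 27200 = ((1/2)u − 31/2)(8u**3 + 152u**2 − 4688u + 23680) + (4928u**2 − 88704u + 394240)
  8u**3 + 152u**2 − 4688u + 23680 = ((1/616)u + 37/616)(4928u**2 − 88704u + 394240) + (0)
Last nonzero remainder: 4928u**2 − 88704u + 394240. Dividing through by 4928 gives the monic gcd u**2 − 18u + 80.

u**2 − 18u + 80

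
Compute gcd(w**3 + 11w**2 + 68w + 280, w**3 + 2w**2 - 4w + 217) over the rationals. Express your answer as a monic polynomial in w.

w + 7

Euclidean algorithm in ℚ[w]:
  w**3 + 11w**2 + 68w + 280 = (w**3 + 2w**2 - 4w + 217) + (9w**2 + 72w + 63)
  w**3 + 2w**2 - 4w + 217 = ((1/9)w - 2/3)(9w**2 + 72w + 63) + (37w + 259)
  9w**2 + 72w + 63 = ((9/37)w + 9/37)(37w + 259) + (0)
Last nonzero remainder: 37w + 259. Dividing through by 37 gives the monic gcd w + 7.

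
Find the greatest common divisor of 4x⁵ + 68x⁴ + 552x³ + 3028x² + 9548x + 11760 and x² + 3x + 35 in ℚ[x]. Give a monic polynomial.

Euclidean algorithm in ℚ[x]:
  4x⁵ + 68x⁴ + 552x³ + 3028x² + 9548x + 11760 = (4x³ + 56x² + 244x + 336)(x² + 3x + 35) + (0)
The last nonzero remainder x² + 3x + 35 is already monic.

x² + 3x + 35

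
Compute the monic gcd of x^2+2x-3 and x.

Euclidean algorithm in ℚ[x]:
  x^2+2x-3 = (x+2)(x) + (-3)
  x = (-(1/3)x)(-3) + (0)
The last nonzero remainder is the constant -3, so the polynomials are coprime and gcd = 1.

1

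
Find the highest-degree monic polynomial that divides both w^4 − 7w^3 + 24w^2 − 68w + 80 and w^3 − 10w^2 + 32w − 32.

w^2 − 6w + 8

Euclidean algorithm in ℚ[w]:
  w^4 − 7w^3 + 24w^2 − 68w + 80 = (w + 3)(w^3 − 10w^2 + 32w − 32) + (22w^2 − 132w + 176)
  w^3 − 10w^2 + 32w − 32 = ((1/22)w − 2/11)(22w^2 − 132w + 176) + (0)
Last nonzero remainder: 22w^2 − 132w + 176. Dividing through by 22 gives the monic gcd w^2 − 6w + 8.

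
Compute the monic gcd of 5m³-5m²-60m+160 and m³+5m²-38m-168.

m+4

Repeated division with remainder:
  5m³-5m²-60m+160 = (5)(m³+5m²-38m-168) + (-30m²+130m+1000)
  m³+5m²-38m-168 = (-(1/30)m-14/45)(-30m²+130m+1000) + ((322/9)m+1288/9)
  -30m²+130m+1000 = (-(135/161)m+1125/161)((322/9)m+1288/9) + (0)
Last nonzero remainder: (322/9)m+1288/9. Dividing through by 322/9 gives the monic gcd m+4.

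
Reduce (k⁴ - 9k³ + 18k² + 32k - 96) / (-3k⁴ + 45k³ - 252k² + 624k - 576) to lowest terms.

(-k - 2)/(3k - 12)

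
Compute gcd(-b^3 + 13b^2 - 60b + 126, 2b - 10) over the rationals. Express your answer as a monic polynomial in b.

1

By polynomial division,
  -b^3 + 13b^2 - 60b + 126 = (-(1/2)b^2 + 4b - 10)(2b - 10) + (26)
  2b - 10 = ((1/13)b - 5/13)(26) + (0)
The last nonzero remainder is the constant 26, so the polynomials are coprime and gcd = 1.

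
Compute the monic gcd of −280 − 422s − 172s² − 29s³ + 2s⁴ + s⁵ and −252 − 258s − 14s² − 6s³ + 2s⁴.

−7 − 6s + s²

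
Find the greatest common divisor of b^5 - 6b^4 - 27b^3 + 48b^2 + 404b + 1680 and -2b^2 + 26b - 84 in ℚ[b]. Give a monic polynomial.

b^2 - 13b + 42

Apply the Euclidean algorithm:
  b^5 - 6b^4 - 27b^3 + 48b^2 + 404b + 1680 = (-(1/2)b^3 - (7/2)b^2 - 11b - 20)(-2b^2 + 26b - 84) + (0)
Last nonzero remainder: -2b^2 + 26b - 84. Dividing through by -2 gives the monic gcd b^2 - 13b + 42.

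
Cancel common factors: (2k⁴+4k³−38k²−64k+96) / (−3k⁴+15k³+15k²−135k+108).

Euclidean algorithm in ℚ[k]:
  2k⁴+4k³−38k²−64k+96 = (−2/3)(−3k⁴+15k³+15k²−135k+108) + (14k³−28k²−154k+168)
  −3k⁴+15k³+15k²−135k+108 = (−(3/14)k+9/14)(14k³−28k²−154k+168) + (0)
Last nonzero remainder: 14k³−28k²−154k+168. Dividing through by 14 gives the monic gcd k³−2k²−11k+12.
Cancel k³−2k²−11k+12 from numerator and denominator to get the reduced form.

(−2k−8)/(3k−9)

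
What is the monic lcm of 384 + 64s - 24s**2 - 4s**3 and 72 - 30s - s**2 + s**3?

Euclidean algorithm in ℚ[s]:
  -4s**3 - 24s**2 + 64s + 384 = (-4)(s**3 - s**2 - 30s + 72) + (-28s**2 - 56s + 672)
  s**3 - s**2 - 30s + 72 = (-(1/28)s + 3/28)(-28s**2 - 56s + 672) + (0)
Last nonzero remainder: -28s**2 - 56s + 672. Dividing through by -28 gives the monic gcd s**2 + 2s - 24.
Then lcm(f, g) = f·g / gcd(f, g); expanding and making the result monic gives the answer.

288 - 48s - 34s**2 + 3s**3 + s**4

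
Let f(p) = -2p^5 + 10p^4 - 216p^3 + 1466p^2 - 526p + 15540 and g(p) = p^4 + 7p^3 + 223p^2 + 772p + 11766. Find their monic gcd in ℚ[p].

p^2 + p + 111

Euclidean algorithm in ℚ[p]:
  -2p^5 + 10p^4 - 216p^3 + 1466p^2 - 526p + 15540 = (-2p + 24)(p^4 + 7p^3 + 223p^2 + 772p + 11766) + (62p^3 - 2342p^2 + 4478p - 266844)
  p^4 + 7p^3 + 223p^2 + 772p + 11766 = ((1/62)p + 694/961)(62p^3 - 2342p^2 + 4478p - 266844) + ((1770242/961)p^2 + (1770242/961)p + 196496862/961)
  62p^3 - 2342p^2 + 4478p - 266844 = ((29791/885121)p - 1155122/885121)((1770242/961)p^2 + (1770242/961)p + 196496862/961) + (0)
Last nonzero remainder: (1770242/961)p^2 + (1770242/961)p + 196496862/961. Dividing through by 1770242/961 gives the monic gcd p^2 + p + 111.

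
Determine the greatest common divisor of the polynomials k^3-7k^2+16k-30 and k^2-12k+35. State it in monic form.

Apply the Euclidean algorithm:
  k^3-7k^2+16k-30 = (k+5)(k^2-12k+35) + (41k-205)
  k^2-12k+35 = ((1/41)k-7/41)(41k-205) + (0)
Last nonzero remainder: 41k-205. Dividing through by 41 gives the monic gcd k-5.

k-5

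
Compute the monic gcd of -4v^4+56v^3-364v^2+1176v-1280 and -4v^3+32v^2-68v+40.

v^2-7v+10

Repeated division with remainder:
  -4v^4+56v^3-364v^2+1176v-1280 = (v-6)(-4v^3+32v^2-68v+40) + (-104v^2+728v-1040)
  -4v^3+32v^2-68v+40 = ((1/26)v-1/26)(-104v^2+728v-1040) + (0)
Last nonzero remainder: -104v^2+728v-1040. Dividing through by -104 gives the monic gcd v^2-7v+10.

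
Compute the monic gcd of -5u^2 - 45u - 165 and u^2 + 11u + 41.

1

Apply the Euclidean algorithm:
  -5u^2 - 45u - 165 = (-5)(u^2 + 11u + 41) + (10u + 40)
  u^2 + 11u + 41 = ((1/10)u + 7/10)(10u + 40) + (13)
  10u + 40 = ((10/13)u + 40/13)(13) + (0)
The last nonzero remainder is the constant 13, so the polynomials are coprime and gcd = 1.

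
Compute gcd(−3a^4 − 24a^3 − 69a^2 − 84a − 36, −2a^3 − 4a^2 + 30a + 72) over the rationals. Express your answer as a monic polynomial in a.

a + 3

By polynomial division,
  −3a^4 − 24a^3 − 69a^2 − 84a − 36 = ((3/2)a + 9)(−2a^3 − 4a^2 + 30a + 72) + (−78a^2 − 462a − 684)
  −2a^3 − 4a^2 + 30a + 72 = ((1/39)a − 17/169)(−78a^2 − 462a − 684) + ((180/169)a + 540/169)
  −78a^2 − 462a − 684 = (−(2197/30)a − 3211/15)((180/169)a + 540/169) + (0)
Last nonzero remainder: (180/169)a + 540/169. Dividing through by 180/169 gives the monic gcd a + 3.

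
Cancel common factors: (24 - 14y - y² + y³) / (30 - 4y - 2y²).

(8 - 2y - y²)/(10 + 2y)

Repeated division with remainder:
  y³ - y² - 14y + 24 = (-(1/2)y + 3/2)(-2y² - 4y + 30) + (7y - 21)
  -2y² - 4y + 30 = (-(2/7)y - 10/7)(7y - 21) + (0)
Last nonzero remainder: 7y - 21. Dividing through by 7 gives the monic gcd y - 3.
Cancel y - 3 from numerator and denominator to get the reduced form.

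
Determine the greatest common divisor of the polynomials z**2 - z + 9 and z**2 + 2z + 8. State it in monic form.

Euclidean algorithm in ℚ[z]:
  z**2 - z + 9 = (z**2 + 2z + 8) + (-3z + 1)
  z**2 + 2z + 8 = (-(1/3)z - 7/9)(-3z + 1) + (79/9)
  -3z + 1 = (-(27/79)z + 9/79)(79/9) + (0)
The last nonzero remainder is the constant 79/9, so the polynomials are coprime and gcd = 1.

1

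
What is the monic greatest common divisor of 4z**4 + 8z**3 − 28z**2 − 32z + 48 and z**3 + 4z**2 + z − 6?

z**3 + 4z**2 + z − 6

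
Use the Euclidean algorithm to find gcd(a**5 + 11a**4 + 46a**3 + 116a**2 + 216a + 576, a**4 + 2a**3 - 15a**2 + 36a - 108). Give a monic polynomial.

a**3 + 5a**2 + 36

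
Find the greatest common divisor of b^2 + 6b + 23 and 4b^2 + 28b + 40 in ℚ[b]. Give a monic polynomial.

1

Euclidean algorithm in ℚ[b]:
  b^2 + 6b + 23 = (1/4)(4b^2 + 28b + 40) + (-b + 13)
  4b^2 + 28b + 40 = (-4b - 80)(-b + 13) + (1080)
  -b + 13 = (-(1/1080)b + 13/1080)(1080) + (0)
The last nonzero remainder is the constant 1080, so the polynomials are coprime and gcd = 1.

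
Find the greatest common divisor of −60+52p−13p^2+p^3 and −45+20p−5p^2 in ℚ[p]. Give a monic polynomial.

1

Apply the Euclidean algorithm:
  p^3−13p^2+52p−60 = (−(1/5)p+9/5)(−5p^2+20p−45) + (7p+21)
  −5p^2+20p−45 = (−(5/7)p+5)(7p+21) + (−150)
  7p+21 = (−(7/150)p−7/50)(−150) + (0)
The last nonzero remainder is the constant −150, so the polynomials are coprime and gcd = 1.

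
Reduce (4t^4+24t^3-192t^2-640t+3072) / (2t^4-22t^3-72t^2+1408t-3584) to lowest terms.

(2t^2+4t-48)/(t^2-15t+56)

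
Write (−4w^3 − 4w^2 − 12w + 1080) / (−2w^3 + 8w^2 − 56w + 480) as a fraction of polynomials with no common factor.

(2w^2 + 14w + 90)/(w^2 + 2w + 40)

By polynomial division,
  −4w^3 − 4w^2 − 12w + 1080 = (2)(−2w^3 + 8w^2 − 56w + 480) + (−20w^2 + 100w + 120)
  −2w^3 + 8w^2 − 56w + 480 = ((1/10)w + 1/10)(−20w^2 + 100w + 120) + (−78w + 468)
  −20w^2 + 100w + 120 = ((10/39)w + 10/39)(−78w + 468) + (0)
Last nonzero remainder: −78w + 468. Dividing through by −78 gives the monic gcd w − 6.
Cancel w − 6 from numerator and denominator to get the reduced form.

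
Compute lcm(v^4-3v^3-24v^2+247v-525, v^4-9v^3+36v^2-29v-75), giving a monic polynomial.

Euclidean algorithm in ℚ[v]:
  v^4-3v^3-24v^2+247v-525 = (v^4-9v^3+36v^2-29v-75) + (6v^3-60v^2+276v-450)
  v^4-9v^3+36v^2-29v-75 = ((1/6)v+1/6)(6v^3-60v^2+276v-450) + (0)
Last nonzero remainder: 6v^3-60v^2+276v-450. Dividing through by 6 gives the monic gcd v^3-10v^2+46v-75.
Then lcm(f, g) = f·g / gcd(f, g); expanding and making the result monic gives the answer.

v^5-2v^4-27v^3+223v^2-278v-525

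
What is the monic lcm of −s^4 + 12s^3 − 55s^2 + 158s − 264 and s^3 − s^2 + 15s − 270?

Apply the Euclidean algorithm:
  −s^4 + 12s^3 − 55s^2 + 158s − 264 = (−s + 11)(s^3 − s^2 + 15s − 270) + (−29s^2 − 277s + 2706)
  s^3 − s^2 + 15s − 270 = (−(1/29)s + 306/841)(−29s^2 − 277s + 2706) + ((175851/841)s − 1055106/841)
  −29s^2 − 277s + 2706 = (−(24389/175851)s − 379291/175851)((175851/841)s − 1055106/841) + (0)
Last nonzero remainder: (175851/841)s − 1055106/841. Dividing through by 175851/841 gives the monic gcd s − 6.
Then lcm(f, g) = f·g / gcd(f, g); expanding and making the result monic gives the answer.

s^6 − 7s^5 + 40s^4 − 423s^3 + 1949s^2 − 5790s + 11880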